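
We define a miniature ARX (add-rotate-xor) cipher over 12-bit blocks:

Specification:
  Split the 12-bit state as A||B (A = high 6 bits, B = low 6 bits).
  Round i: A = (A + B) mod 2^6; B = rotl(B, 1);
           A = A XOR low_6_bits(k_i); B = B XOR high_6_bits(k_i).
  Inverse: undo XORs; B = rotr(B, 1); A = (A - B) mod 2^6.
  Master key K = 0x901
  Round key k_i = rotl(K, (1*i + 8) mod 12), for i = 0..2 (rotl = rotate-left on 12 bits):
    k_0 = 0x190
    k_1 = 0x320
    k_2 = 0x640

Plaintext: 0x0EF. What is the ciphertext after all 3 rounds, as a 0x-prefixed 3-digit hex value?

s_0 = plaintext = 0x0EF
s_1 = Round(s_0, k_0) = 0x899
s_2 = Round(s_1, k_1) = 0x6FE
s_3 = Round(s_2, k_2) = 0x664

0x664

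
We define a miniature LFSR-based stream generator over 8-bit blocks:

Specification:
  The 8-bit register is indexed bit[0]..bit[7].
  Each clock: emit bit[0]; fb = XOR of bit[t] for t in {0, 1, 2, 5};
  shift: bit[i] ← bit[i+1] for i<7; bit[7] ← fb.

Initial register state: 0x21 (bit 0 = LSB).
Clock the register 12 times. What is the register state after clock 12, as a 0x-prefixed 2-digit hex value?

reg_0 = 0x21
clock 1: out=1, reg = 0x10
clock 2: out=0, reg = 0x08
clock 3: out=0, reg = 0x04
clock 4: out=0, reg = 0x82
clock 5: out=0, reg = 0xC1
clock 6: out=1, reg = 0xE0
clock 7: out=0, reg = 0xF0
clock 8: out=0, reg = 0xF8
clock 9: out=0, reg = 0xFC
clock 10: out=0, reg = 0x7E
clock 11: out=0, reg = 0xBF
clock 12: out=1, reg = 0x5F

0x5F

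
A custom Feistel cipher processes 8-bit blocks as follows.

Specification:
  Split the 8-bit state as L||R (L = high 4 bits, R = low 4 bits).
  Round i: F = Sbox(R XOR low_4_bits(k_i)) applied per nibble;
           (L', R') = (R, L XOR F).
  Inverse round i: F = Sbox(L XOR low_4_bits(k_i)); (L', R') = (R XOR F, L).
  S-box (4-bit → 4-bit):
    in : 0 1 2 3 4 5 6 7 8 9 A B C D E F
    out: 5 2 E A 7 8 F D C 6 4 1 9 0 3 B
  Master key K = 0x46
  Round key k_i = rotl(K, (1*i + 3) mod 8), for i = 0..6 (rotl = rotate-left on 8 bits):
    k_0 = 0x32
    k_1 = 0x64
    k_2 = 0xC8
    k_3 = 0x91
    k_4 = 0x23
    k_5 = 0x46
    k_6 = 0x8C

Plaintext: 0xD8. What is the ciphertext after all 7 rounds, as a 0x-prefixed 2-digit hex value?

0x95

s_0 = plaintext = 0xD8
s_1 = Round(s_0, k_0) = 0x89
s_2 = Round(s_1, k_1) = 0x98
s_3 = Round(s_2, k_2) = 0x8C
s_4 = Round(s_3, k_3) = 0xC8
s_5 = Round(s_4, k_4) = 0x8D
s_6 = Round(s_5, k_5) = 0xD9
s_7 = Round(s_6, k_6) = 0x95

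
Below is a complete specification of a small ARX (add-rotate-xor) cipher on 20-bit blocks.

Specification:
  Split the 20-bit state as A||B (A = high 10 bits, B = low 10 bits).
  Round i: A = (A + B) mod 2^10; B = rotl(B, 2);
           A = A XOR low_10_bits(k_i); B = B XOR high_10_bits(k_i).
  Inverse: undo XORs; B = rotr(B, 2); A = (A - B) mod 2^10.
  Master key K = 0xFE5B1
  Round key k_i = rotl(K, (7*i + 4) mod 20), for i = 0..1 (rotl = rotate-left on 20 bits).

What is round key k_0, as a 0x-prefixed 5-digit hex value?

0xE5B1F

K = 0xFE5B1
k_0 = rotl(K, (7*0+4) mod 20) = rotl(K, 4) = 0xE5B1F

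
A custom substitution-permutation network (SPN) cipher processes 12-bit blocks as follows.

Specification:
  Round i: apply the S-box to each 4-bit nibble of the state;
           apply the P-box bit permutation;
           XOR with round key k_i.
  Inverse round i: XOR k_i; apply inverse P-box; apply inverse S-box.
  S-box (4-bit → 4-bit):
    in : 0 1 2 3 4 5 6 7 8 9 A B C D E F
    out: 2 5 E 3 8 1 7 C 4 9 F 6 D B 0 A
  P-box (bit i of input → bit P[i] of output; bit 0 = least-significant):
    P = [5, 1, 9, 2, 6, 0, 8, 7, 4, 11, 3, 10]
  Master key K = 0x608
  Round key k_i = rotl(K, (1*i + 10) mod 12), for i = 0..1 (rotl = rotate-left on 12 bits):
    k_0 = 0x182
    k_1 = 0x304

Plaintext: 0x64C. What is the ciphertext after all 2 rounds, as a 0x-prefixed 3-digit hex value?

0xB4D

s_0 = plaintext = 0x64C
s_1 = Round(s_0, k_0) = 0xB3E
s_2 = Round(s_1, k_1) = 0xB4D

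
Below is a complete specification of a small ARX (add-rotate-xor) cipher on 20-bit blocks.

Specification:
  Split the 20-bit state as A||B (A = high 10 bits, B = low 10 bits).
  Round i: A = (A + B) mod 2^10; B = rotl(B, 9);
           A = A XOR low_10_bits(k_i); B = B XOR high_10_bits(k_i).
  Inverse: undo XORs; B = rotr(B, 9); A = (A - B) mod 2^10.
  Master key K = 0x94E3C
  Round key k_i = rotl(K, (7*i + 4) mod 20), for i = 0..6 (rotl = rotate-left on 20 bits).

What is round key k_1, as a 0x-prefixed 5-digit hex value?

0x1E4A7

K = 0x94E3C
k_0 = rotl(K, (7*0+4) mod 20) = rotl(K, 4) = 0x4E3C9
k_1 = rotl(K, (7*1+4) mod 20) = rotl(K, 11) = 0x1E4A7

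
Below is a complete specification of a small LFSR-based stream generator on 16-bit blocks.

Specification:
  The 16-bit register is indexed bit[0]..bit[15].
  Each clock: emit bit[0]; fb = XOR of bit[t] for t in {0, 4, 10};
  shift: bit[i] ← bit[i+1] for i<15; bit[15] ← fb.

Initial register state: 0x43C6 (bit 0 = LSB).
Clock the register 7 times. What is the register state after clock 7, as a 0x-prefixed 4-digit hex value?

reg_0 = 0x43C6
clock 1: out=0, reg = 0x21E3
clock 2: out=1, reg = 0x90F1
clock 3: out=1, reg = 0x4878
clock 4: out=0, reg = 0xA43C
clock 5: out=0, reg = 0x521E
clock 6: out=0, reg = 0xA90F
clock 7: out=1, reg = 0xD487

0xD487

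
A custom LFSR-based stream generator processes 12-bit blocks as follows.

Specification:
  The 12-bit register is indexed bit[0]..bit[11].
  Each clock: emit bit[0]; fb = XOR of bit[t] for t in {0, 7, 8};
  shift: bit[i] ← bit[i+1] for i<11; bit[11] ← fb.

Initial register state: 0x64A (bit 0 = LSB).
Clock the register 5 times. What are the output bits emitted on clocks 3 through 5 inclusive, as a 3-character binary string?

010

reg_0 = 0x64A
clock 1: out=0, reg = 0x325
clock 2: out=1, reg = 0x192
clock 3: out=0, reg = 0x0C9
clock 4: out=1, reg = 0x064
clock 5: out=0, reg = 0x032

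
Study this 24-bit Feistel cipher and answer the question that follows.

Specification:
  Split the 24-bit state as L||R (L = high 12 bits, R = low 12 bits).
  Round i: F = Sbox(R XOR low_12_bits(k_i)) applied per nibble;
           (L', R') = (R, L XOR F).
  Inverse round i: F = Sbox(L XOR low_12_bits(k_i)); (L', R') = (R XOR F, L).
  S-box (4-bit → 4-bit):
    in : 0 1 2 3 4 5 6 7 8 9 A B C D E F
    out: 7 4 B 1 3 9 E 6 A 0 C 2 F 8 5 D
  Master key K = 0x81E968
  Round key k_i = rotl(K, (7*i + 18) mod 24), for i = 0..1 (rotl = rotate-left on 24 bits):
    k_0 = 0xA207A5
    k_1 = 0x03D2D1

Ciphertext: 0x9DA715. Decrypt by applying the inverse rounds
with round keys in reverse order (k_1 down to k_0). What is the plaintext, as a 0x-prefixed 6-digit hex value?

0x221567

s_0 = ciphertext = 0x9DA715
s_1 = InvRound(s_0, k_1) = 0x5679DA
s_2 = InvRound(s_1, k_0) = 0x221567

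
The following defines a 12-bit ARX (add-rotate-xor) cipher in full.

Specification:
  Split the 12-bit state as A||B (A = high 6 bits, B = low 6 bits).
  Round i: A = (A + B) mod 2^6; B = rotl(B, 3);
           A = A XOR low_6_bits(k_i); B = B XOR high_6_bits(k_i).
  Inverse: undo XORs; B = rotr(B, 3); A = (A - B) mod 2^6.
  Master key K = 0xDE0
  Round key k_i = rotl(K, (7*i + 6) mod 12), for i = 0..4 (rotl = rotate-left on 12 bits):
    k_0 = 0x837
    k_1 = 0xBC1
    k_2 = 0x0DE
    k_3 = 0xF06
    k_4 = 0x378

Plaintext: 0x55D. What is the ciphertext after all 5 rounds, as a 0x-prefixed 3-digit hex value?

s_0 = plaintext = 0x55D
s_1 = Round(s_0, k_0) = 0x14B
s_2 = Round(s_1, k_1) = 0x476
s_3 = Round(s_2, k_2) = 0x675
s_4 = Round(s_3, k_3) = 0x212
s_5 = Round(s_4, k_4) = 0x89F

0x89F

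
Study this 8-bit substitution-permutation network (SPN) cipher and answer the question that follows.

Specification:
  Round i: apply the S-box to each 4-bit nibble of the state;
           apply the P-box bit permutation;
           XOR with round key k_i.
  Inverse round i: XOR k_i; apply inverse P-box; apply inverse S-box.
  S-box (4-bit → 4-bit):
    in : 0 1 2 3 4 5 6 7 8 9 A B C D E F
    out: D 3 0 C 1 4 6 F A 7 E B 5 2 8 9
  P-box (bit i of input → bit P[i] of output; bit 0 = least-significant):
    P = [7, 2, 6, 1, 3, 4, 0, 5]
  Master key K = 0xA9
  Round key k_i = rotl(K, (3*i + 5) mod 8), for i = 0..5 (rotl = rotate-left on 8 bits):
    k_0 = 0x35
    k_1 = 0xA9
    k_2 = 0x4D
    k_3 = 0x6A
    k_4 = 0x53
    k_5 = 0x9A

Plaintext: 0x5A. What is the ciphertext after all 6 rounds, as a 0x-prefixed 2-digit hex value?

s_0 = plaintext = 0x5A
s_1 = Round(s_0, k_0) = 0x72
s_2 = Round(s_1, k_1) = 0x90
s_3 = Round(s_2, k_2) = 0x96
s_4 = Round(s_3, k_3) = 0x37
s_5 = Round(s_4, k_4) = 0xB4
s_6 = Round(s_5, k_5) = 0x22

0x22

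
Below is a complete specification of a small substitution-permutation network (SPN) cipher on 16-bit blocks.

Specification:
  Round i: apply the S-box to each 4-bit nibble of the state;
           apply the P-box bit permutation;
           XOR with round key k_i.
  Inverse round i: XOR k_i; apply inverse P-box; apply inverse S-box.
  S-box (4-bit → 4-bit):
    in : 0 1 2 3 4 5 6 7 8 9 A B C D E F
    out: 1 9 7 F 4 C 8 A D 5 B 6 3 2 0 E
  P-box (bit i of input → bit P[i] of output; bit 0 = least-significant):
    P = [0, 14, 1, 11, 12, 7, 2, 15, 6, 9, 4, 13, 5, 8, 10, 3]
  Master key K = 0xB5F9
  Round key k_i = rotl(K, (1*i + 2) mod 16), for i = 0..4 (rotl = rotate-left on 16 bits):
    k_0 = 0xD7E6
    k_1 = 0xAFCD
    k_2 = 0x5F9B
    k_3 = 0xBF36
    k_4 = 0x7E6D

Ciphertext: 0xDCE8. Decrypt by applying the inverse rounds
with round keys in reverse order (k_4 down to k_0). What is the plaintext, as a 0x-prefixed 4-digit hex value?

0x5BF3

s_0 = ciphertext = 0xDCE8
s_1 = InvRound(s_0, k_4) = 0xE7F0
s_2 = InvRound(s_1, k_3) = 0xE02F
s_3 = InvRound(s_2, k_2) = 0x2F36
s_4 = InvRound(s_3, k_1) = 0x1979
s_5 = InvRound(s_4, k_0) = 0x5BF3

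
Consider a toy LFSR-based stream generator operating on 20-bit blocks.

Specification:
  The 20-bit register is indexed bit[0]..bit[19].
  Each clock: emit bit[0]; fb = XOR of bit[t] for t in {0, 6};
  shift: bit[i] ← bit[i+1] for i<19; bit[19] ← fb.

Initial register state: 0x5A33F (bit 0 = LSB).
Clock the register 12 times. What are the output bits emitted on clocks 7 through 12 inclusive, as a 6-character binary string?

001100

reg_0 = 0x5A33F
clock 1: out=1, reg = 0xAD19F
clock 2: out=1, reg = 0xD68CF
clock 3: out=1, reg = 0x6B467
clock 4: out=1, reg = 0x35A33
clock 5: out=1, reg = 0x9AD19
clock 6: out=1, reg = 0xCD68C
clock 7: out=0, reg = 0x66B46
clock 8: out=0, reg = 0xB35A3
clock 9: out=1, reg = 0xD9AD1
clock 10: out=1, reg = 0x6CD68
clock 11: out=0, reg = 0xB66B4
clock 12: out=0, reg = 0x5B35A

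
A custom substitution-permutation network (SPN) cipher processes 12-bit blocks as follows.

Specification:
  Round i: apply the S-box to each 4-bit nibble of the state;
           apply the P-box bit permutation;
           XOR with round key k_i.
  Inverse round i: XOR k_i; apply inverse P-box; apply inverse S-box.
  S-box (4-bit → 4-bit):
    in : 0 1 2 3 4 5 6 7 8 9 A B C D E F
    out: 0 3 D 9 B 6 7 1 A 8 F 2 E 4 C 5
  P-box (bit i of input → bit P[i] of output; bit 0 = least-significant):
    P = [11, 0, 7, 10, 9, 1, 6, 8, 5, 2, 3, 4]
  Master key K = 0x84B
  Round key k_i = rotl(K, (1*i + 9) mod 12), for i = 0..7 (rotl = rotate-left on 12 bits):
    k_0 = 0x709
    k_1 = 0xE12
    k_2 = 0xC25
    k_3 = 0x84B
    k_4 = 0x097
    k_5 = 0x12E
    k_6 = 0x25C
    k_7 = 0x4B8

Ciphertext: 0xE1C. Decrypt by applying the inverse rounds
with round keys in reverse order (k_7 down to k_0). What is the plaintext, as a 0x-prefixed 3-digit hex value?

s_0 = ciphertext = 0xE1C
s_1 = InvRound(s_0, k_7) = 0x17F
s_2 = InvRound(s_1, k_6) = 0x74B
s_3 = InvRound(s_2, k_5) = 0x1F8
s_4 = InvRound(s_3, k_4) = 0x6CB
s_5 = InvRound(s_4, k_3) = 0x072
s_6 = InvRound(s_5, k_2) = 0x854
s_7 = InvRound(s_6, k_1) = 0xB69
s_8 = InvRound(s_7, k_0) = 0x7D3

0x7D3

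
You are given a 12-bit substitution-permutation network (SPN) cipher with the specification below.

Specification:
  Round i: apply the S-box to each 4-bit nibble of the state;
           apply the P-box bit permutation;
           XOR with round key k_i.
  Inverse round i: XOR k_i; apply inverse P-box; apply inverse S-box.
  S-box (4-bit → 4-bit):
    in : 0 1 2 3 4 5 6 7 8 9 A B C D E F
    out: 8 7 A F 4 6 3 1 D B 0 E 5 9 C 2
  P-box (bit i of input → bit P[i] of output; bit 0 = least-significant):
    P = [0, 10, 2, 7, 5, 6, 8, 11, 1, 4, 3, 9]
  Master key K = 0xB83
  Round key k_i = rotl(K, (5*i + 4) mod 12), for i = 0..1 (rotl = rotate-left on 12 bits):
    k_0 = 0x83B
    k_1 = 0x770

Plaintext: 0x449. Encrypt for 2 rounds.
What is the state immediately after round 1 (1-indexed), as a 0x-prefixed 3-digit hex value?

s_0 = plaintext = 0x449
s_1 = Round(s_0, k_0) = 0xDB2
s_2 = Round(s_1, k_1) = 0x8B2

0xDB2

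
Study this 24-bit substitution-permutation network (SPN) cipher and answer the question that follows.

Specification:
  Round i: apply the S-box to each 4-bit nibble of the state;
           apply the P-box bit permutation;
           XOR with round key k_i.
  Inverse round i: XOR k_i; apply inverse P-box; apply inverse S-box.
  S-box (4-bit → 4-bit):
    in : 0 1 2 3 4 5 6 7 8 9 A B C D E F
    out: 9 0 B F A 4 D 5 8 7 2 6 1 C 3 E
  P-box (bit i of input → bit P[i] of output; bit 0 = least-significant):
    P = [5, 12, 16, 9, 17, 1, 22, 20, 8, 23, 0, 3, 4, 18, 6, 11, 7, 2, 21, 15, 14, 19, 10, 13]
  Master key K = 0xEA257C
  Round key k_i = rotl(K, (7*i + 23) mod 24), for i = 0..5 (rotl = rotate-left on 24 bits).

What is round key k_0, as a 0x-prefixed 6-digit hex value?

0x7512BE

K = 0xEA257C
k_0 = rotl(K, (7*0+23) mod 24) = rotl(K, 23) = 0x7512BE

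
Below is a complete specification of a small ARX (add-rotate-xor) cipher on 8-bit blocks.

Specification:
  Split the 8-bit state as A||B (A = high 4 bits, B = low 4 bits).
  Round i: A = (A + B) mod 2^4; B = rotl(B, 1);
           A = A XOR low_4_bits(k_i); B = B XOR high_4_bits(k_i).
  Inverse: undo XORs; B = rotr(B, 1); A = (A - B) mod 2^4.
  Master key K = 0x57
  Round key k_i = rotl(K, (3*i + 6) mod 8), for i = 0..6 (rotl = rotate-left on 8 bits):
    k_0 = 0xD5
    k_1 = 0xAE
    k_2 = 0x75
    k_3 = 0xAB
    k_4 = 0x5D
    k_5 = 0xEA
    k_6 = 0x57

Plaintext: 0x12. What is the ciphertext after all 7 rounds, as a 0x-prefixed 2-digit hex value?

0x9C

s_0 = plaintext = 0x12
s_1 = Round(s_0, k_0) = 0x69
s_2 = Round(s_1, k_1) = 0x19
s_3 = Round(s_2, k_2) = 0xF4
s_4 = Round(s_3, k_3) = 0x82
s_5 = Round(s_4, k_4) = 0x71
s_6 = Round(s_5, k_5) = 0x2C
s_7 = Round(s_6, k_6) = 0x9C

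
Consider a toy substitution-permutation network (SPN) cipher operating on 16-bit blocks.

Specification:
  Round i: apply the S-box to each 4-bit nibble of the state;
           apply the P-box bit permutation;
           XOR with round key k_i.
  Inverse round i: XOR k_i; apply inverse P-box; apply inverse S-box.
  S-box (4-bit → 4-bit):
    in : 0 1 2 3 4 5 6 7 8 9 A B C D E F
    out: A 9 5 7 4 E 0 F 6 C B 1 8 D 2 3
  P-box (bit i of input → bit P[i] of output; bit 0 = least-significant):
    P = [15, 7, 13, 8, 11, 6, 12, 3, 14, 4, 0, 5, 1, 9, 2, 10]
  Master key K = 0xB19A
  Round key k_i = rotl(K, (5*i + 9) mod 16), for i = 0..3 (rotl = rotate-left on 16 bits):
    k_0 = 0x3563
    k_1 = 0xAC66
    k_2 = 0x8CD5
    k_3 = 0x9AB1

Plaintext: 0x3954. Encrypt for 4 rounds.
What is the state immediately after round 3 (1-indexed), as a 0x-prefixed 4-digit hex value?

s_0 = plaintext = 0x3954
s_1 = Round(s_0, k_0) = 0x070C
s_2 = Round(s_1, k_1) = 0xEB1F
s_3 = Round(s_2, k_2) = 0x465D
s_4 = Round(s_3, k_3) = 0x2BFD

0x465D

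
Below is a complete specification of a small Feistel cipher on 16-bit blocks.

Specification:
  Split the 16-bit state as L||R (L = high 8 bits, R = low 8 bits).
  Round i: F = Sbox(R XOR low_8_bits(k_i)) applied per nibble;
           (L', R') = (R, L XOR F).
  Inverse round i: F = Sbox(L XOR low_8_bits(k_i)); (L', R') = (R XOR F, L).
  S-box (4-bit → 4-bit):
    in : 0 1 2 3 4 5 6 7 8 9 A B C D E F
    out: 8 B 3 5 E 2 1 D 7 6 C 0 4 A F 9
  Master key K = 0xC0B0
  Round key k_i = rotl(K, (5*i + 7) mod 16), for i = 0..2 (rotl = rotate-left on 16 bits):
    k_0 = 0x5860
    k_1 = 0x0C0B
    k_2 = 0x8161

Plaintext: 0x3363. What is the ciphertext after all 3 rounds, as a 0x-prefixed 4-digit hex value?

s_0 = plaintext = 0x3363
s_1 = Round(s_0, k_0) = 0x63B6
s_2 = Round(s_1, k_1) = 0xB669
s_3 = Round(s_2, k_2) = 0x6931

0x6931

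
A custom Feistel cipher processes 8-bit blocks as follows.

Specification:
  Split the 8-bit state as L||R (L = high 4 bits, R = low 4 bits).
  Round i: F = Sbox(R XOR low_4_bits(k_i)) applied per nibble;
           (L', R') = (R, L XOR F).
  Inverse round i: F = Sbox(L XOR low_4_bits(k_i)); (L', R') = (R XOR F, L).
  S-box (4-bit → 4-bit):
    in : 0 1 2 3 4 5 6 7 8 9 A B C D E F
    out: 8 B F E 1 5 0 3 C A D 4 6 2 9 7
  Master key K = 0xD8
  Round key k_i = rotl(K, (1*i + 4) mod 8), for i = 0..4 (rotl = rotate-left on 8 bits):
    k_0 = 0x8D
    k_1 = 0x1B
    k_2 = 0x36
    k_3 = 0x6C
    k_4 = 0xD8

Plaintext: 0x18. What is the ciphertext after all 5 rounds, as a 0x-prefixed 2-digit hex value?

0x02

s_0 = plaintext = 0x18
s_1 = Round(s_0, k_0) = 0x84
s_2 = Round(s_1, k_1) = 0x4F
s_3 = Round(s_2, k_2) = 0xFE
s_4 = Round(s_3, k_3) = 0xE0
s_5 = Round(s_4, k_4) = 0x02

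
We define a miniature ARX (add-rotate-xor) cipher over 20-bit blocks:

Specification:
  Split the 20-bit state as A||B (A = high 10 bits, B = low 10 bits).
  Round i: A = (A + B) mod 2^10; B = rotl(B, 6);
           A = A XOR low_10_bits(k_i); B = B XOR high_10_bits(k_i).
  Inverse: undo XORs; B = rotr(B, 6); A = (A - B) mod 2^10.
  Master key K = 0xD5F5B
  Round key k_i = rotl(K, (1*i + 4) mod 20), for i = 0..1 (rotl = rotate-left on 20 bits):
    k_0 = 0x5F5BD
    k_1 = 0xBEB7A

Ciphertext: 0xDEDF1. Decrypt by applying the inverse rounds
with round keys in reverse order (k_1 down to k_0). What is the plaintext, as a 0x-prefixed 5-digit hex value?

0xB8417

s_0 = ciphertext = 0xDEDF1
s_1 = InvRound(s_0, k_1) = 0xD14BC
s_2 = InvRound(s_1, k_0) = 0xB8417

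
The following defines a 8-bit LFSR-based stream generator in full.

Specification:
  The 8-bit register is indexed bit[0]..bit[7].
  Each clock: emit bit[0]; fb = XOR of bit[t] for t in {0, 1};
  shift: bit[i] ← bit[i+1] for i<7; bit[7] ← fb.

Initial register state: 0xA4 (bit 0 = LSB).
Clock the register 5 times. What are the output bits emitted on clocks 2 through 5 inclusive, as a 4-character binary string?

reg_0 = 0xA4
clock 1: out=0, reg = 0x52
clock 2: out=0, reg = 0xA9
clock 3: out=1, reg = 0xD4
clock 4: out=0, reg = 0x6A
clock 5: out=0, reg = 0xB5

0100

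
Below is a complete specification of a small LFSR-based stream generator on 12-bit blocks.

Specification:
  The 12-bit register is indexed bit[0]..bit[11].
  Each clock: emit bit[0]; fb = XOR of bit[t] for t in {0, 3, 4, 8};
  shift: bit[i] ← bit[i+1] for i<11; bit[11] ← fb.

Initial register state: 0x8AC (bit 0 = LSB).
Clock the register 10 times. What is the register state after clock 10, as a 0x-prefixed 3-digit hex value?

0x22E

reg_0 = 0x8AC
clock 1: out=0, reg = 0xC56
clock 2: out=0, reg = 0xE2B
clock 3: out=1, reg = 0x715
clock 4: out=1, reg = 0xB8A
clock 5: out=0, reg = 0x5C5
clock 6: out=1, reg = 0x2E2
clock 7: out=0, reg = 0x171
clock 8: out=1, reg = 0x8B8
clock 9: out=0, reg = 0x45C
clock 10: out=0, reg = 0x22E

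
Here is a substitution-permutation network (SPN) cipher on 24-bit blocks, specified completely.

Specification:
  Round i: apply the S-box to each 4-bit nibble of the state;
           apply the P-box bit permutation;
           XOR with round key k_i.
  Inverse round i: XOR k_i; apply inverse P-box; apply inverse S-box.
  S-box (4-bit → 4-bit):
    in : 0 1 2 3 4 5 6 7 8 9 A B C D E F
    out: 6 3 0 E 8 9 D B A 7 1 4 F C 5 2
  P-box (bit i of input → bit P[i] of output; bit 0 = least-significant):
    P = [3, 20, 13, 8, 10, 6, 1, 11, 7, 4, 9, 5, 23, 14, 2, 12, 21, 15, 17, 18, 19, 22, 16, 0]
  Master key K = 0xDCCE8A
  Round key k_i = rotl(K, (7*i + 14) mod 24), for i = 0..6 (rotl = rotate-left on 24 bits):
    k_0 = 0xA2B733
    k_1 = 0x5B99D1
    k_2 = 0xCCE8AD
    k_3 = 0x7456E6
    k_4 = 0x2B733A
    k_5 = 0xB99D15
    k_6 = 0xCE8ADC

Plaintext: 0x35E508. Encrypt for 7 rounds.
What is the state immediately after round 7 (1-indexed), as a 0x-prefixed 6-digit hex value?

0xA93782

s_0 = plaintext = 0x35E508
s_1 = Round(s_0, k_0) = 0x57B6D4
s_2 = Round(s_1, k_1) = 0x771276
s_3 = Round(s_2, k_2) = 0x2005E4
s_4 = Round(s_3, k_3) = 0x769340
s_5 = Round(s_4, k_4) = 0xD5190F
s_6 = Round(s_5, k_5) = 0x0CDFC6
s_7 = Round(s_6, k_6) = 0xA93782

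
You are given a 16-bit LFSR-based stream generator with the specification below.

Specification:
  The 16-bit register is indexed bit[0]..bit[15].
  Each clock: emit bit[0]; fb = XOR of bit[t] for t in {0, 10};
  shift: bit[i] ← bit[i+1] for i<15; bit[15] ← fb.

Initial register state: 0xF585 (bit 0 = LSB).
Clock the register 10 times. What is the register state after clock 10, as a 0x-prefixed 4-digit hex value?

reg_0 = 0xF585
clock 1: out=1, reg = 0x7AC2
clock 2: out=0, reg = 0x3D61
clock 3: out=1, reg = 0x1EB0
clock 4: out=0, reg = 0x8F58
clock 5: out=0, reg = 0xC7AC
clock 6: out=0, reg = 0xE3D6
clock 7: out=0, reg = 0x71EB
clock 8: out=1, reg = 0xB8F5
clock 9: out=1, reg = 0xDC7A
clock 10: out=0, reg = 0xEE3D

0xEE3D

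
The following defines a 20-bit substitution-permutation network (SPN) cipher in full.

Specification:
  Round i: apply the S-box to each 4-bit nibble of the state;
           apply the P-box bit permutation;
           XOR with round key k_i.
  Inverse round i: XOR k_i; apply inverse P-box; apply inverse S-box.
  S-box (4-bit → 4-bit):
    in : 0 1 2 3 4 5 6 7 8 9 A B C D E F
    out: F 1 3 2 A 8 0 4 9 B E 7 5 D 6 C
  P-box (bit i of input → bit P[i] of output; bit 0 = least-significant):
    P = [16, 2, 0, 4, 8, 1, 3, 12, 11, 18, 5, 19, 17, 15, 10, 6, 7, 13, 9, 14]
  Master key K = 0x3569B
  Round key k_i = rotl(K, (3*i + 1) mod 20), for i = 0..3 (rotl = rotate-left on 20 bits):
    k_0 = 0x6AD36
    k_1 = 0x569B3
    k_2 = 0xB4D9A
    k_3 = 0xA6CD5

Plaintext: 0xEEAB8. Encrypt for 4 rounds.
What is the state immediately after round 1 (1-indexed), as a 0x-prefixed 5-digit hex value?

0xB0A0C

s_0 = plaintext = 0xEEAB8
s_1 = Round(s_0, k_0) = 0xB0A0C
s_2 = Round(s_1, k_1) = 0xADE58
s_3 = Round(s_2, k_2) = 0xC3BEA
s_4 = Round(s_3, k_3) = 0xEE66A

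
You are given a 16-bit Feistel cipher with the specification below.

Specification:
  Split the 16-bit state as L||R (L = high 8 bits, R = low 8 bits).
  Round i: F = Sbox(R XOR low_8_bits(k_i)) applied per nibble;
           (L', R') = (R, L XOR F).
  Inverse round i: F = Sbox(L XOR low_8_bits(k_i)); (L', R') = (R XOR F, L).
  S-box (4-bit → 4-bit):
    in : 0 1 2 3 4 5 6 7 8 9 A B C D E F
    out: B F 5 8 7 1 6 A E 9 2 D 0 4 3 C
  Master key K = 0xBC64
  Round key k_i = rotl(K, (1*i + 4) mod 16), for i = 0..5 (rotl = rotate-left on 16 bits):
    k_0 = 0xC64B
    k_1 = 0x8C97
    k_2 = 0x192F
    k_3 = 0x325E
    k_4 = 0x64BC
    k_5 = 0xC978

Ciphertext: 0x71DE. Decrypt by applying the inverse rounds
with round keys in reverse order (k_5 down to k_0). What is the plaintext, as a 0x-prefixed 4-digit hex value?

0x89CE

s_0 = ciphertext = 0x71DE
s_1 = InvRound(s_0, k_5) = 0x6771
s_2 = InvRound(s_1, k_4) = 0x3C67
s_3 = InvRound(s_2, k_3) = 0x023C
s_4 = InvRound(s_3, k_2) = 0x6802
s_5 = InvRound(s_4, k_1) = 0xCE68
s_6 = InvRound(s_5, k_0) = 0x89CE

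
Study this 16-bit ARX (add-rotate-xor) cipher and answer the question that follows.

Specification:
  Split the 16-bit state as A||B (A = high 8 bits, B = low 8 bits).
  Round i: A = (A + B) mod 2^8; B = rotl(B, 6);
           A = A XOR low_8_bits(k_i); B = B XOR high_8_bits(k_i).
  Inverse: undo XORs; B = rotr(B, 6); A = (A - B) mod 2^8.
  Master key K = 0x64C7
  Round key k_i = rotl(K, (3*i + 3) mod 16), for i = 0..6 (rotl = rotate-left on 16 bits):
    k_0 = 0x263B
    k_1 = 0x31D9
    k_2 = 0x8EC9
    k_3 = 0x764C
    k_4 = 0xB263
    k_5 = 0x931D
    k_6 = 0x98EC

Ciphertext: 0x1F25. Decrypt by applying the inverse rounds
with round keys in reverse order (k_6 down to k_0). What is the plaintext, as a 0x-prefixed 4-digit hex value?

0xFEC2

s_0 = ciphertext = 0x1F25
s_1 = InvRound(s_0, k_6) = 0xFDF6
s_2 = InvRound(s_1, k_5) = 0x4B95
s_3 = InvRound(s_2, k_4) = 0x8C9C
s_4 = InvRound(s_3, k_3) = 0x15AB
s_5 = InvRound(s_4, k_2) = 0x4894
s_6 = InvRound(s_5, k_1) = 0xFB96
s_7 = InvRound(s_6, k_0) = 0xFEC2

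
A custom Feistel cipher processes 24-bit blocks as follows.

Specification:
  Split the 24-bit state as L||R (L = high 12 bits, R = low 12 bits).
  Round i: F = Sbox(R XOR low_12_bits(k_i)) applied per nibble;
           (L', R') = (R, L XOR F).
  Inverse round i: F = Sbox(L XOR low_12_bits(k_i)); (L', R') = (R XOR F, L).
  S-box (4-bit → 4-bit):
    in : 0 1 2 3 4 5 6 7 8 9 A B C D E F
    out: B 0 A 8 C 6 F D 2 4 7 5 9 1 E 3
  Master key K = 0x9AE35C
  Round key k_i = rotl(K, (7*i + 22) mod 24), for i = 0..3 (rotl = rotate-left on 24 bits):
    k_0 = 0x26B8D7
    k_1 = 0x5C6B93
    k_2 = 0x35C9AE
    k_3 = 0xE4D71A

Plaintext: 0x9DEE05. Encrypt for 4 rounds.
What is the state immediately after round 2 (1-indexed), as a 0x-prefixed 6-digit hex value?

s_0 = plaintext = 0x9DEE05
s_1 = Round(s_0, k_0) = 0xE056C4
s_2 = Round(s_1, k_1) = 0x6C4F68
s_3 = Round(s_2, k_2) = 0xF6895B
s_4 = Round(s_3, k_3) = 0x95B1A8

0x6C4F68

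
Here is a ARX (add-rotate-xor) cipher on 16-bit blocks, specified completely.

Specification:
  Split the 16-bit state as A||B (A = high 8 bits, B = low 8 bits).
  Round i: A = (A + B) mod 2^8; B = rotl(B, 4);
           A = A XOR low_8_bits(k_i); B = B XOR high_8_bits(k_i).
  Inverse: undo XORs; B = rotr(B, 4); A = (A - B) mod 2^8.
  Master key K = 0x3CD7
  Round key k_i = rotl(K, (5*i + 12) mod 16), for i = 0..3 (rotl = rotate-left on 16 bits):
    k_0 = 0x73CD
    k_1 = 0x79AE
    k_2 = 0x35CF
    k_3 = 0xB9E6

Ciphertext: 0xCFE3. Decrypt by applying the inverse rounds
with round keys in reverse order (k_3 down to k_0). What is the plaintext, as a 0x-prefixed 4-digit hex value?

0xE147

s_0 = ciphertext = 0xCFE3
s_1 = InvRound(s_0, k_3) = 0x84A5
s_2 = InvRound(s_1, k_2) = 0x4209
s_3 = InvRound(s_2, k_1) = 0xE507
s_4 = InvRound(s_3, k_0) = 0xE147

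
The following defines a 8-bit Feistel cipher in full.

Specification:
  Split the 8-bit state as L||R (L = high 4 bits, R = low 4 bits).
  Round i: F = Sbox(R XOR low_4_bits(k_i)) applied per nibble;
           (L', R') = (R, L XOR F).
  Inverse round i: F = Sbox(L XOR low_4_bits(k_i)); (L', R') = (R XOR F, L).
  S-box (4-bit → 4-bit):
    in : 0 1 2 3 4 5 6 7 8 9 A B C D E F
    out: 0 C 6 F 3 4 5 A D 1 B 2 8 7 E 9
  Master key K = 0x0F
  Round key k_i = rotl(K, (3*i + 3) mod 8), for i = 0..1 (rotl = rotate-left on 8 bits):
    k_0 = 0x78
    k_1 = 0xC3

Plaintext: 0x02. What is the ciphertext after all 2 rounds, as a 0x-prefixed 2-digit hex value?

0xBF

s_0 = plaintext = 0x02
s_1 = Round(s_0, k_0) = 0x2B
s_2 = Round(s_1, k_1) = 0xBF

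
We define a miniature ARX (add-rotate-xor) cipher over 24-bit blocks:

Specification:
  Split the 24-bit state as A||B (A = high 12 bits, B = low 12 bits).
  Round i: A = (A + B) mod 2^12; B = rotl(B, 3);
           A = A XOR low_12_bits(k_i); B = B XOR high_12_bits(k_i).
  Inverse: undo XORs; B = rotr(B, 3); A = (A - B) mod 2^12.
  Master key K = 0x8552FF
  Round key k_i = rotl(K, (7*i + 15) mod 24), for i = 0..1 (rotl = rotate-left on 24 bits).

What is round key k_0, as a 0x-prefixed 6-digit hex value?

0x7FC2A9

K = 0x8552FF
k_0 = rotl(K, (7*0+15) mod 24) = rotl(K, 15) = 0x7FC2A9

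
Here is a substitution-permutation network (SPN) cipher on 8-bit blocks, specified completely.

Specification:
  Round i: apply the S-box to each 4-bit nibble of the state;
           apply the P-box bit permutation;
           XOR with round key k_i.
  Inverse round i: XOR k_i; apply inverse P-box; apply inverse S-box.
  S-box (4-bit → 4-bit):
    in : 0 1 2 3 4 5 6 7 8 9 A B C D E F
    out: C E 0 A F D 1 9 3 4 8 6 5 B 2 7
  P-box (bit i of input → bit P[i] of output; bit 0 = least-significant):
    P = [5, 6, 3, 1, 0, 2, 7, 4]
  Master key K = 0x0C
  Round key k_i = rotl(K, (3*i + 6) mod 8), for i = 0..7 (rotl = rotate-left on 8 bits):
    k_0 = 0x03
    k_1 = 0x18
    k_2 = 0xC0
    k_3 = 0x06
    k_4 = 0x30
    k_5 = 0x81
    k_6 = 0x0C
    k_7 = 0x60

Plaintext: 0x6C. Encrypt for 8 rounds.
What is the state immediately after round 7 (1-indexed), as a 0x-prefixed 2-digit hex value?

s_0 = plaintext = 0x6C
s_1 = Round(s_0, k_0) = 0x2A
s_2 = Round(s_1, k_1) = 0x1A
s_3 = Round(s_2, k_2) = 0x56
s_4 = Round(s_3, k_3) = 0xB7
s_5 = Round(s_4, k_4) = 0x96
s_6 = Round(s_5, k_5) = 0x21
s_7 = Round(s_6, k_6) = 0x46
s_8 = Round(s_7, k_7) = 0xD5

0x46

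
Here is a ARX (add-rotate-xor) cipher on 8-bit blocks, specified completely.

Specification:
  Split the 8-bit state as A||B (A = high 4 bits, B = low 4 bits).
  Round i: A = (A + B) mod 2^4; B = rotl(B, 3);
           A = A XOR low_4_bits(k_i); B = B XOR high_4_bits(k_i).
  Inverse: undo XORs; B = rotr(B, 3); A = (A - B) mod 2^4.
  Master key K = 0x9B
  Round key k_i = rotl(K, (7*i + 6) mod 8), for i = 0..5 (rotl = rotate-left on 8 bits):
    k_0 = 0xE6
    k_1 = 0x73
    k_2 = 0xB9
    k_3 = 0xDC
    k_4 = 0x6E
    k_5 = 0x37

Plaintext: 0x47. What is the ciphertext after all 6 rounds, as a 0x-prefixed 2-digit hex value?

0x1D

s_0 = plaintext = 0x47
s_1 = Round(s_0, k_0) = 0xD5
s_2 = Round(s_1, k_1) = 0x1D
s_3 = Round(s_2, k_2) = 0x75
s_4 = Round(s_3, k_3) = 0x07
s_5 = Round(s_4, k_4) = 0x9D
s_6 = Round(s_5, k_5) = 0x1D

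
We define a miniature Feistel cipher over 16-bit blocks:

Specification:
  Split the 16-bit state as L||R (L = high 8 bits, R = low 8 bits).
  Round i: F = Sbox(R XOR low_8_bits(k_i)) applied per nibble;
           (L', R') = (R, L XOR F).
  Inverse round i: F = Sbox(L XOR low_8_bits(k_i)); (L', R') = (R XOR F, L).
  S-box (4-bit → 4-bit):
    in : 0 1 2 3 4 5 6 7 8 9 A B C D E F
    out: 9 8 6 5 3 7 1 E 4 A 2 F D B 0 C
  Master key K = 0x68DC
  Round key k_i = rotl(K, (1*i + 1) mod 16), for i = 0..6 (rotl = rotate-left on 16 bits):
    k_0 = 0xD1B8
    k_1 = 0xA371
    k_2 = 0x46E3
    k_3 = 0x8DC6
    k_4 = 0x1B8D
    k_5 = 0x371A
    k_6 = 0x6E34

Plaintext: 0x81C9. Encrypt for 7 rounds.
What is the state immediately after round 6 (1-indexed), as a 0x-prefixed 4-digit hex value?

0x0481

s_0 = plaintext = 0x81C9
s_1 = Round(s_0, k_0) = 0xC969
s_2 = Round(s_1, k_1) = 0x694D
s_3 = Round(s_2, k_2) = 0x4D49
s_4 = Round(s_3, k_3) = 0x4901
s_5 = Round(s_4, k_4) = 0x0104
s_6 = Round(s_5, k_5) = 0x0481
s_7 = Round(s_6, k_6) = 0x81F3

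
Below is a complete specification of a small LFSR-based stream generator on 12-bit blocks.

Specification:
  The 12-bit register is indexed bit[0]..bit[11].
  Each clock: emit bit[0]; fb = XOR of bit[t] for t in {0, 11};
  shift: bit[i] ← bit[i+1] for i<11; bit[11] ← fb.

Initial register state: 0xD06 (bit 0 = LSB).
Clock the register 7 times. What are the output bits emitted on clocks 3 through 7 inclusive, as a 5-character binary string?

10000

reg_0 = 0xD06
clock 1: out=0, reg = 0xE83
clock 2: out=1, reg = 0x741
clock 3: out=1, reg = 0xBA0
clock 4: out=0, reg = 0xDD0
clock 5: out=0, reg = 0xEE8
clock 6: out=0, reg = 0xF74
clock 7: out=0, reg = 0xFBA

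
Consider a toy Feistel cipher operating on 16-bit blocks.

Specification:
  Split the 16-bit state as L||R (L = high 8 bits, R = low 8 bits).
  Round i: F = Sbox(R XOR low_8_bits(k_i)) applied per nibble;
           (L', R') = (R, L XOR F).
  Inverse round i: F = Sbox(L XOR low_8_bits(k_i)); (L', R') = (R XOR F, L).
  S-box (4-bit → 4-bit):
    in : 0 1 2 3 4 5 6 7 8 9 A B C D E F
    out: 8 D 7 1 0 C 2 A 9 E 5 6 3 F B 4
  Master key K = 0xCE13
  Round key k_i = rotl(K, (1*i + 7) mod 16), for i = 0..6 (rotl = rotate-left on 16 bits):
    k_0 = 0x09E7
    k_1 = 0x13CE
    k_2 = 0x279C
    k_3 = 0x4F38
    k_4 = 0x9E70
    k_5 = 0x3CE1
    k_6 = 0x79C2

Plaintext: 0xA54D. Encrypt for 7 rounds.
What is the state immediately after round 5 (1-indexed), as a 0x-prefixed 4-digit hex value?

0x19EB

s_0 = plaintext = 0xA54D
s_1 = Round(s_0, k_0) = 0x4DF0
s_2 = Round(s_1, k_1) = 0xF056
s_3 = Round(s_2, k_2) = 0x56C5
s_4 = Round(s_3, k_3) = 0xC519
s_5 = Round(s_4, k_4) = 0x19EB
s_6 = Round(s_5, k_5) = 0xEB9C
s_7 = Round(s_6, k_6) = 0x9C20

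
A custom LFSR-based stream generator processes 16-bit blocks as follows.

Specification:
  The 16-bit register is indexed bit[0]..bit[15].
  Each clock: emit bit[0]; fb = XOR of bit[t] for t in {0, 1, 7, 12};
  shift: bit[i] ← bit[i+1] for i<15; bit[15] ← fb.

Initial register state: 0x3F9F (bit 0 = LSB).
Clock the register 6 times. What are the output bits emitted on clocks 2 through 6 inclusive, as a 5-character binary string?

11110

reg_0 = 0x3F9F
clock 1: out=1, reg = 0x1FCF
clock 2: out=1, reg = 0x0FE7
clock 3: out=1, reg = 0x87F3
clock 4: out=1, reg = 0xC3F9
clock 5: out=1, reg = 0x61FC
clock 6: out=0, reg = 0xB0FE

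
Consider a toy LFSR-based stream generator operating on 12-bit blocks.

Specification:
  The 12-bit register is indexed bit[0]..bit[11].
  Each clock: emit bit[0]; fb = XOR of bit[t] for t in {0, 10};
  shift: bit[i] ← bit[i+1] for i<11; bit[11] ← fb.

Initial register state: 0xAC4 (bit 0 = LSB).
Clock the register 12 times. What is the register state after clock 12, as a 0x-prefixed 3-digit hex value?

reg_0 = 0xAC4
clock 1: out=0, reg = 0x562
clock 2: out=0, reg = 0xAB1
clock 3: out=1, reg = 0xD58
clock 4: out=0, reg = 0xEAC
clock 5: out=0, reg = 0xF56
clock 6: out=0, reg = 0xFAB
clock 7: out=1, reg = 0x7D5
clock 8: out=1, reg = 0x3EA
clock 9: out=0, reg = 0x1F5
clock 10: out=1, reg = 0x8FA
clock 11: out=0, reg = 0x47D
clock 12: out=1, reg = 0x23E

0x23E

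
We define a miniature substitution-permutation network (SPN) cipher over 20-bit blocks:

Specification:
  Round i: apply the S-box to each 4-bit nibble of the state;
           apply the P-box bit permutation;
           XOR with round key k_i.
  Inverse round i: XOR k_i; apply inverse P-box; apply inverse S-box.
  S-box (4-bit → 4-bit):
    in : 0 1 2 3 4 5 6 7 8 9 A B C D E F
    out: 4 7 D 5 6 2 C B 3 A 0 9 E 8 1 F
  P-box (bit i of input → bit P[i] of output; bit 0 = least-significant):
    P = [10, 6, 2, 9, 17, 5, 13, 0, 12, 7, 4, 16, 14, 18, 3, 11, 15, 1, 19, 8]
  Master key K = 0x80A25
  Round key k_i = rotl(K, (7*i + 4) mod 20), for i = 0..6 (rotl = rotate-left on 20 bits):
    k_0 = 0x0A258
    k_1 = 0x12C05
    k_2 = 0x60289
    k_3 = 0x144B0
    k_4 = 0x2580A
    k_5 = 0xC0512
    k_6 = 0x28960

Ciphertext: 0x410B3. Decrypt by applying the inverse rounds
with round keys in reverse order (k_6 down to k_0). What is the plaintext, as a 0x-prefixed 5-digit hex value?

0xA383A

s_0 = ciphertext = 0x410B3
s_1 = InvRound(s_0, k_6) = 0x791B5
s_2 = InvRound(s_1, k_5) = 0x1A773
s_3 = InvRound(s_2, k_4) = 0xB22F7
s_4 = InvRound(s_3, k_3) = 0x4EA2F
s_5 = InvRound(s_4, k_2) = 0x8B510
s_6 = InvRound(s_5, k_1) = 0x2D2D0
s_7 = InvRound(s_6, k_0) = 0xA383A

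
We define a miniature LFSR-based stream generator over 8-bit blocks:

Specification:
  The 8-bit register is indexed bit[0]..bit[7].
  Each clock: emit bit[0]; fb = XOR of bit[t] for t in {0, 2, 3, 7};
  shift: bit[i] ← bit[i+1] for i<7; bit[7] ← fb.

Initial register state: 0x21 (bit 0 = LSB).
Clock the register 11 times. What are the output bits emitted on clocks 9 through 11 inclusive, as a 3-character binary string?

110

reg_0 = 0x21
clock 1: out=1, reg = 0x90
clock 2: out=0, reg = 0xC8
clock 3: out=0, reg = 0x64
clock 4: out=0, reg = 0xB2
clock 5: out=0, reg = 0xD9
clock 6: out=1, reg = 0xEC
clock 7: out=0, reg = 0xF6
clock 8: out=0, reg = 0x7B
clock 9: out=1, reg = 0x3D
clock 10: out=1, reg = 0x9E
clock 11: out=0, reg = 0xCF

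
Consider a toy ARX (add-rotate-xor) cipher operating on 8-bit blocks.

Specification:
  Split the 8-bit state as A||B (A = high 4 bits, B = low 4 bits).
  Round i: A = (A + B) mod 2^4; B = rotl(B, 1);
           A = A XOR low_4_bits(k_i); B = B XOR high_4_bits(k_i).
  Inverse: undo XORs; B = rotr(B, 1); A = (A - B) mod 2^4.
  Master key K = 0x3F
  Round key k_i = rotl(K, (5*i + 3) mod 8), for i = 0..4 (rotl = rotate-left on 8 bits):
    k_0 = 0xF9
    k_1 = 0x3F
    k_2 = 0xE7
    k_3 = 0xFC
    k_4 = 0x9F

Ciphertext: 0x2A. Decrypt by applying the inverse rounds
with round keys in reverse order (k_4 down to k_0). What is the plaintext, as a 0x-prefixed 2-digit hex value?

0xC8

s_0 = ciphertext = 0x2A
s_1 = InvRound(s_0, k_4) = 0x49
s_2 = InvRound(s_1, k_3) = 0x53
s_3 = InvRound(s_2, k_2) = 0x4E
s_4 = InvRound(s_3, k_1) = 0xDE
s_5 = InvRound(s_4, k_0) = 0xC8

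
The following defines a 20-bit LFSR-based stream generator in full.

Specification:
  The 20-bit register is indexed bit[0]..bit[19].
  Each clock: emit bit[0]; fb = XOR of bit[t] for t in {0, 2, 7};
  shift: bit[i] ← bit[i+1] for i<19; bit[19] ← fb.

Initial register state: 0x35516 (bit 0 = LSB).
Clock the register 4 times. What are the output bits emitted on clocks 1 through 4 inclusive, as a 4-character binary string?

0110

reg_0 = 0x35516
clock 1: out=0, reg = 0x9AA8B
clock 2: out=1, reg = 0x4D545
clock 3: out=1, reg = 0x26AA2
clock 4: out=0, reg = 0x93551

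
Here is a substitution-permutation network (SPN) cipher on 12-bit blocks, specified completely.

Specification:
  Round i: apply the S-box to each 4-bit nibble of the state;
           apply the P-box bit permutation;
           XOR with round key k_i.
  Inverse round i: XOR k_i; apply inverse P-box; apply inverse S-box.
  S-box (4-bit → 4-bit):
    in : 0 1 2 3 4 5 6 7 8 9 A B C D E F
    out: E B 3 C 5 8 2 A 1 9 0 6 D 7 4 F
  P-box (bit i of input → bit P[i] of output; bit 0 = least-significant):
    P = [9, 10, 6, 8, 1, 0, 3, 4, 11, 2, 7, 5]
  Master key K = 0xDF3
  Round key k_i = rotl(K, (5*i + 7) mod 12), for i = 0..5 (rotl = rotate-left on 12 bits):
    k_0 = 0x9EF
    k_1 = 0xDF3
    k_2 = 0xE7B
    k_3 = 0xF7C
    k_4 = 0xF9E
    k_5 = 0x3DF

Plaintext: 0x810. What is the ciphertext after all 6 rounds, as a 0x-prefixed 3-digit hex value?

0xAE5

s_0 = plaintext = 0x810
s_1 = Round(s_0, k_0) = 0x4BC
s_2 = Round(s_1, k_1) = 0x63A
s_3 = Round(s_2, k_2) = 0xE67
s_4 = Round(s_3, k_3) = 0xAFD
s_5 = Round(s_4, k_4) = 0x9C5
s_6 = Round(s_5, k_5) = 0xAE5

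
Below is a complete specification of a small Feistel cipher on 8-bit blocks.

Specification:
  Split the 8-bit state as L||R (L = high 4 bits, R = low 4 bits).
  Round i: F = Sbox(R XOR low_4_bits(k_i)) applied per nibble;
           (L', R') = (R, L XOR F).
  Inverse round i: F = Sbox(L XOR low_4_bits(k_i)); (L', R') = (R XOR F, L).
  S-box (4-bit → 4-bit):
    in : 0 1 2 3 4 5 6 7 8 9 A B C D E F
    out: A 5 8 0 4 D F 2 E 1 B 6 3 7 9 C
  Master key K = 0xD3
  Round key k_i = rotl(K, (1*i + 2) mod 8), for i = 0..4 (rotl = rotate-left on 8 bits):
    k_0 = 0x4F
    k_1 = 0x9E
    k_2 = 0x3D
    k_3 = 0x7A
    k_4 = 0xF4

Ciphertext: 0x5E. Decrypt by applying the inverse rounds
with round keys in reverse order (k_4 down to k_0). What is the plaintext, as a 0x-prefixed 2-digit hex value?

s_0 = ciphertext = 0x5E
s_1 = InvRound(s_0, k_4) = 0xB5
s_2 = InvRound(s_1, k_3) = 0x0B
s_3 = InvRound(s_2, k_2) = 0xC0
s_4 = InvRound(s_3, k_1) = 0x8C
s_5 = InvRound(s_4, k_0) = 0xE8

0xE8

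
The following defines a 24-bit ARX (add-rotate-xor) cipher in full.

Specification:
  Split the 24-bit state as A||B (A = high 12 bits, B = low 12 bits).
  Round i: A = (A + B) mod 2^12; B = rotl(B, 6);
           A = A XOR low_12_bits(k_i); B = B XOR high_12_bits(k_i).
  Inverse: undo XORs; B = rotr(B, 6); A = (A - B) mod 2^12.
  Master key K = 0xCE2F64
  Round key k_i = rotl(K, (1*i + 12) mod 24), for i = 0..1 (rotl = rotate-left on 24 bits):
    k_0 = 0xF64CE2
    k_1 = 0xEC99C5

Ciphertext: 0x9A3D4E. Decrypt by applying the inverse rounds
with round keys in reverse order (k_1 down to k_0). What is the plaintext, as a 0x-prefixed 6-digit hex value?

0x7C0ABA

s_0 = ciphertext = 0x9A3D4E
s_1 = InvRound(s_0, k_1) = 0xE981CE
s_2 = InvRound(s_1, k_0) = 0x7C0ABA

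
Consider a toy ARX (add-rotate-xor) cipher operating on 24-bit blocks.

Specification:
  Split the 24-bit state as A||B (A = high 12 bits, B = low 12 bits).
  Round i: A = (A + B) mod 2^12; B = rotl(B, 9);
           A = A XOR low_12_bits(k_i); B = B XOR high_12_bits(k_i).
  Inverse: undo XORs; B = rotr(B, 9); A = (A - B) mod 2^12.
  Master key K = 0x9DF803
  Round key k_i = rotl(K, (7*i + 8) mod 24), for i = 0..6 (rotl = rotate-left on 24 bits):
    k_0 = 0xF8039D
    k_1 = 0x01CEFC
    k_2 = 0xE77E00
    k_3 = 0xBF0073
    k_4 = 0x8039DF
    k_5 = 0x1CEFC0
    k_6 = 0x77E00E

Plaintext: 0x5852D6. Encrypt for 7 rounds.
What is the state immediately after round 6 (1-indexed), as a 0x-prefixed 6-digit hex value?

s_0 = plaintext = 0x5852D6
s_1 = Round(s_0, k_0) = 0xBC63DA
s_2 = Round(s_1, k_1) = 0x15C467
s_3 = Round(s_2, k_2) = 0xBC30FB
s_4 = Round(s_3, k_3) = 0xCCDDEF
s_5 = Round(s_4, k_4) = 0x3637BE
s_6 = Round(s_5, k_5) = 0x4E1D39
s_7 = Round(s_6, k_6) = 0x2144D9

0x4E1D39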